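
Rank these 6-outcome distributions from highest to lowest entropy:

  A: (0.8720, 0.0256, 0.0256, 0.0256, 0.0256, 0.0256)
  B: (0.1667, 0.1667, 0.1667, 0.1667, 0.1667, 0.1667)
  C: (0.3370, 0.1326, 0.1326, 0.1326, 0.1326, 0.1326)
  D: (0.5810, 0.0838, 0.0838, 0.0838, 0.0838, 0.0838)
B > C > D > A

Key insight: Entropy is maximized by uniform distributions and minimized by concentrated distributions.

Entropies:
  H(A) = 0.8491 bits
  H(B) = 2.5850 bits
  H(C) = 2.4614 bits
  H(D) = 1.9539 bits

Ranking: B > C > D > A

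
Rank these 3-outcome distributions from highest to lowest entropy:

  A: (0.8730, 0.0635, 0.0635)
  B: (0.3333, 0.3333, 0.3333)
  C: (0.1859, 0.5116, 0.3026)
B > C > A

Key insight: Entropy is maximized by uniform distributions and minimized by concentrated distributions.

- Uniform distributions have maximum entropy log₂(3) = 1.5850 bits
- The more "peaked" or concentrated a distribution, the lower its entropy

Entropies:
  H(A) = 0.6762 bits
  H(B) = 1.5850 bits
  H(C) = 1.4678 bits

Ranking: B > C > A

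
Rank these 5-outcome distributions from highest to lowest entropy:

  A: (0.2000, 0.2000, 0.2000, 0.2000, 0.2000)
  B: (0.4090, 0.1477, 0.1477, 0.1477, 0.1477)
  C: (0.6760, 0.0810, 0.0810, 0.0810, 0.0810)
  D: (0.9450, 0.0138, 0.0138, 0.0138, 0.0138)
A > B > C > D

Key insight: Entropy is maximized by uniform distributions and minimized by concentrated distributions.

Entropies:
  H(A) = 2.3219 bits
  H(B) = 2.1580 bits
  H(C) = 1.5567 bits
  H(D) = 0.4173 bits

Ranking: A > B > C > D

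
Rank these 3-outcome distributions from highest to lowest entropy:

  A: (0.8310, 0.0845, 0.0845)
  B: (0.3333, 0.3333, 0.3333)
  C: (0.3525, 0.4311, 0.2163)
B > C > A

Key insight: Entropy is maximized by uniform distributions and minimized by concentrated distributions.

- Uniform distributions have maximum entropy log₂(3) = 1.5850 bits
- The more "peaked" or concentrated a distribution, the lower its entropy

Entropies:
  H(A) = 0.8244 bits
  H(B) = 1.5850 bits
  H(C) = 1.5314 bits

Ranking: B > C > A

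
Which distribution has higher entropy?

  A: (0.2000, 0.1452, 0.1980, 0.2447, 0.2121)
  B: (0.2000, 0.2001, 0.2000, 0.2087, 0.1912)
B

Both distributions are close to uniform, making this a harder comparison.

H(A) = 2.3027 bits
H(B) = 2.3214 bits

The distribution closer to uniform has higher entropy.
Answer: B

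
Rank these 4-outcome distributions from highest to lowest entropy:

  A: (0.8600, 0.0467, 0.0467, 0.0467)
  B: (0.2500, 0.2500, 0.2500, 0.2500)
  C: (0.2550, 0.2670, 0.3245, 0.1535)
B > C > A

Key insight: Entropy is maximized by uniform distributions and minimized by concentrated distributions.

- Uniform distributions have maximum entropy log₂(4) = 2.0000 bits
- The more "peaked" or concentrated a distribution, the lower its entropy

Entropies:
  H(A) = 0.8061 bits
  H(B) = 2.0000 bits
  H(C) = 1.9533 bits

Ranking: B > C > A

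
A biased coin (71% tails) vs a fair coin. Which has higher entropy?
Fair coin

The fair coin is uniform (p=0.5), maximizing binary entropy at 1 bit. The biased coin has H(0.71) ≈ 0.869 bits — its outcome is more predictable, so its entropy is lower.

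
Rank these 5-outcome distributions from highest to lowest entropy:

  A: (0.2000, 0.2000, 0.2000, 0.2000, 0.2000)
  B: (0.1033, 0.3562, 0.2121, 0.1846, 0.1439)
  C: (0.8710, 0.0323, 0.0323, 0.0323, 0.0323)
A > B > C

Key insight: Entropy is maximized by uniform distributions and minimized by concentrated distributions.

- Uniform distributions have maximum entropy log₂(5) = 2.3219 bits
- The more "peaked" or concentrated a distribution, the lower its entropy

Entropies:
  H(A) = 2.3219 bits
  H(B) = 2.1957 bits
  H(C) = 0.8127 bits

Ranking: A > B > C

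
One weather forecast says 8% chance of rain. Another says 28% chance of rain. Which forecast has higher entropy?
28% forecast

Treat each forecast as a Bernoulli distribution. Binary entropy is maximized at p=0.5 and falls off symmetrically toward 0 or 1. The 28% forecast is closer to 50%, so it is more uncertain. H(8%) ≈ 0.402 bits, H(28%) ≈ 0.855 bits.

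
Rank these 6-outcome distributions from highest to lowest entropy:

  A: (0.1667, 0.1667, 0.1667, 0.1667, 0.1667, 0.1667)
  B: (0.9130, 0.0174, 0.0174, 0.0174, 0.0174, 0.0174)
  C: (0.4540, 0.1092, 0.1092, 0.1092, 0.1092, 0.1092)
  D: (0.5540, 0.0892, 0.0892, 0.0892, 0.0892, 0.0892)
A > C > D > B

Key insight: Entropy is maximized by uniform distributions and minimized by concentrated distributions.

Entropies:
  H(A) = 2.5850 bits
  H(B) = 0.6284 bits
  H(C) = 2.2617 bits
  H(D) = 2.0271 bits

Ranking: A > C > D > B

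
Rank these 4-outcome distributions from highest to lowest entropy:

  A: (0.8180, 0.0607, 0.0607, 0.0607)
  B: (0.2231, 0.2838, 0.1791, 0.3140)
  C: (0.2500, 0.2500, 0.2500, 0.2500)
C > B > A

Key insight: Entropy is maximized by uniform distributions and minimized by concentrated distributions.

- Uniform distributions have maximum entropy log₂(4) = 2.0000 bits
- The more "peaked" or concentrated a distribution, the lower its entropy

Entropies:
  H(A) = 0.9729 bits
  H(B) = 1.9676 bits
  H(C) = 2.0000 bits

Ranking: C > B > A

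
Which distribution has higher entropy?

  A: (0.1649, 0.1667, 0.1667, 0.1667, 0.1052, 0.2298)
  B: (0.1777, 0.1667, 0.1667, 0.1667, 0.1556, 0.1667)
B

Both distributions are close to uniform, making this a harder comparison.

H(A) = 2.5507 bits
H(B) = 2.5839 bits

The distribution closer to uniform has higher entropy.
Answer: B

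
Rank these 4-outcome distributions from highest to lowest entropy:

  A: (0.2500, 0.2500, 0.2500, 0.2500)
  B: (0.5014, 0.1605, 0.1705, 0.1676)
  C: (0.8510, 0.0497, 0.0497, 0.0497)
A > B > C

Key insight: Entropy is maximized by uniform distributions and minimized by concentrated distributions.

- Uniform distributions have maximum entropy log₂(4) = 2.0000 bits
- The more "peaked" or concentrated a distribution, the lower its entropy

Entropies:
  H(A) = 2.0000 bits
  H(B) = 1.7901 bits
  H(C) = 0.8435 bits

Ranking: A > B > C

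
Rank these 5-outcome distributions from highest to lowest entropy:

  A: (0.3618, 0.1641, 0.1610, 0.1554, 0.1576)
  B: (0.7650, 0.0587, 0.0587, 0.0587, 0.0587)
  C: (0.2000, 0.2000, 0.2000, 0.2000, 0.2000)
C > A > B

Key insight: Entropy is maximized by uniform distributions and minimized by concentrated distributions.

- Uniform distributions have maximum entropy log₂(5) = 2.3219 bits
- The more "peaked" or concentrated a distribution, the lower its entropy

Entropies:
  H(A) = 2.2203 bits
  H(B) = 1.2566 bits
  H(C) = 2.3219 bits

Ranking: C > A > B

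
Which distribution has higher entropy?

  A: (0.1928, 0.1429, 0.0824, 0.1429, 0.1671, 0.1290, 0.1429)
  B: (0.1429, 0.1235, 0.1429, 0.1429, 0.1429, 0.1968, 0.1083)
B

Both distributions are close to uniform, making this a harder comparison.

H(A) = 2.7704 bits
H(B) = 2.7856 bits

The distribution closer to uniform has higher entropy.
Answer: B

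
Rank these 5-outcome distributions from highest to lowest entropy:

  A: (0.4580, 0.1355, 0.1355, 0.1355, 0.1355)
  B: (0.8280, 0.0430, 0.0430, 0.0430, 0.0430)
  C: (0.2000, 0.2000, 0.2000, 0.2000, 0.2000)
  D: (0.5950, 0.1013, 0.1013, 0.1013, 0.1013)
C > A > D > B

Key insight: Entropy is maximized by uniform distributions and minimized by concentrated distributions.

Entropies:
  H(A) = 2.0789 bits
  H(B) = 1.0063 bits
  H(C) = 2.3219 bits
  H(D) = 1.7838 bits

Ranking: C > A > D > B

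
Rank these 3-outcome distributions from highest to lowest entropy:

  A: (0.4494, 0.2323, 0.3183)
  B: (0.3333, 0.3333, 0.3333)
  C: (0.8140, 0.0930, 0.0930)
B > A > C

Key insight: Entropy is maximized by uniform distributions and minimized by concentrated distributions.

- Uniform distributions have maximum entropy log₂(3) = 1.5850 bits
- The more "peaked" or concentrated a distribution, the lower its entropy

Entropies:
  H(A) = 1.5335 bits
  H(B) = 1.5850 bits
  H(C) = 0.8790 bits

Ranking: B > A > C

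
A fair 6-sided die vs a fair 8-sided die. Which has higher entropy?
8-sided die

Both are uniform distributions; for uniform over n outcomes, H = log₂(n). H(6-sided) = log₂(6) = 2.585 bits and H(8-sided) = log₂(8) = 3.000 bits. More outcomes in a uniform distribution means higher entropy.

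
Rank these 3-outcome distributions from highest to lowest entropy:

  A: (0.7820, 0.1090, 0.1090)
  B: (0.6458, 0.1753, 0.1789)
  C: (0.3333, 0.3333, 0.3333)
C > B > A

Key insight: Entropy is maximized by uniform distributions and minimized by concentrated distributions.

- Uniform distributions have maximum entropy log₂(3) = 1.5850 bits
- The more "peaked" or concentrated a distribution, the lower its entropy

Entropies:
  H(A) = 0.9745 bits
  H(B) = 1.2919 bits
  H(C) = 1.5850 bits

Ranking: C > B > A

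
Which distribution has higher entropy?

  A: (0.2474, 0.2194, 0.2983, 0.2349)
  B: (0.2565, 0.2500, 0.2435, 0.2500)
B

Both distributions are close to uniform, making this a harder comparison.

H(A) = 1.9902 bits
H(B) = 1.9998 bits

The distribution closer to uniform has higher entropy.
Answer: B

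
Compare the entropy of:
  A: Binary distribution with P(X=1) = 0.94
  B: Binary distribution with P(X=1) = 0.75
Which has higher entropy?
B

For binary distributions, entropy is maximized at p=0.5 and decreases as p moves toward 0 or 1.

H(A) = H(0.94) = 0.3274 bits
H(B) = H(0.75) = 0.8113 bits

Distribution B (p=0.75) is closer to uniform (p=0.5), so it has higher entropy.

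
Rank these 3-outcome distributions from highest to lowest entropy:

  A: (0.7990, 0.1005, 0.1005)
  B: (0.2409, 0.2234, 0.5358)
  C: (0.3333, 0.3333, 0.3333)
C > B > A

Key insight: Entropy is maximized by uniform distributions and minimized by concentrated distributions.

- Uniform distributions have maximum entropy log₂(3) = 1.5850 bits
- The more "peaked" or concentrated a distribution, the lower its entropy

Entropies:
  H(A) = 0.9249 bits
  H(B) = 1.4601 bits
  H(C) = 1.5850 bits

Ranking: C > B > A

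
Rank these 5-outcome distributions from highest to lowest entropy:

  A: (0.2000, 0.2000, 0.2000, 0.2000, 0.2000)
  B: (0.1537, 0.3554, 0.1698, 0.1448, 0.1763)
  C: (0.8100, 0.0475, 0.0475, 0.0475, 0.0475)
A > B > C

Key insight: Entropy is maximized by uniform distributions and minimized by concentrated distributions.

- Uniform distributions have maximum entropy log₂(5) = 2.3219 bits
- The more "peaked" or concentrated a distribution, the lower its entropy

Entropies:
  H(A) = 2.3219 bits
  H(B) = 2.2252 bits
  H(C) = 1.0815 bits

Ranking: A > B > C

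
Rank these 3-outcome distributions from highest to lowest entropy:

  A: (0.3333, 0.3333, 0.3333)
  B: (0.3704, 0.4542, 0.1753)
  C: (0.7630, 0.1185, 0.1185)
A > B > C

Key insight: Entropy is maximized by uniform distributions and minimized by concentrated distributions.

- Uniform distributions have maximum entropy log₂(3) = 1.5850 bits
- The more "peaked" or concentrated a distribution, the lower its entropy

Entropies:
  H(A) = 1.5850 bits
  H(B) = 1.4883 bits
  H(C) = 1.0270 bits

Ranking: A > B > C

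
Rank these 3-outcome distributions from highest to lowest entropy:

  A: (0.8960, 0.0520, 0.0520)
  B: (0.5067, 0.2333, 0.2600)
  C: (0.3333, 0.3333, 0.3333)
C > B > A

Key insight: Entropy is maximized by uniform distributions and minimized by concentrated distributions.

- Uniform distributions have maximum entropy log₂(3) = 1.5850 bits
- The more "peaked" or concentrated a distribution, the lower its entropy

Entropies:
  H(A) = 0.5855 bits
  H(B) = 1.4922 bits
  H(C) = 1.5850 bits

Ranking: C > B > A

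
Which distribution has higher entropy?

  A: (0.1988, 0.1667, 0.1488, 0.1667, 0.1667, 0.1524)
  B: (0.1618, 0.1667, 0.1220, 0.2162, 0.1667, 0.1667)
A

Both distributions are close to uniform, making this a harder comparison.

H(A) = 2.5784 bits
H(B) = 2.5656 bits

The distribution closer to uniform has higher entropy.
Answer: A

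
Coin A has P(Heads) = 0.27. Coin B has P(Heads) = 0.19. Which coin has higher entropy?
A

For binary distributions, entropy is maximized at p=0.5 and decreases as p moves toward 0 or 1.

H(A) = H(0.27) = 0.8415 bits
H(B) = H(0.19) = 0.7015 bits

Distribution A (p=0.27) is closer to uniform (p=0.5), so it has higher entropy.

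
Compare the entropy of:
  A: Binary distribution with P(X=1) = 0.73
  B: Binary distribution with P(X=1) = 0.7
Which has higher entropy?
B

For binary distributions, entropy is maximized at p=0.5 and decreases as p moves toward 0 or 1.

H(A) = H(0.73) = 0.8415 bits
H(B) = H(0.7) = 0.8813 bits

Distribution B (p=0.7) is closer to uniform (p=0.5), so it has higher entropy.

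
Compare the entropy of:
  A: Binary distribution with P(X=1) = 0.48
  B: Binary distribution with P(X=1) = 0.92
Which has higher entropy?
A

For binary distributions, entropy is maximized at p=0.5 and decreases as p moves toward 0 or 1.

H(A) = H(0.48) = 0.9988 bits
H(B) = H(0.92) = 0.4022 bits

Distribution A (p=0.48) is closer to uniform (p=0.5), so it has higher entropy.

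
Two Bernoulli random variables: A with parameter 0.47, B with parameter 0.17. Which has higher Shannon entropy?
A

For binary distributions, entropy is maximized at p=0.5 and decreases as p moves toward 0 or 1.

H(A) = H(0.47) = 0.9974 bits
H(B) = H(0.17) = 0.6577 bits

Distribution A (p=0.47) is closer to uniform (p=0.5), so it has higher entropy.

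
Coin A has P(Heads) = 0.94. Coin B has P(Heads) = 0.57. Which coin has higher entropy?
B

For binary distributions, entropy is maximized at p=0.5 and decreases as p moves toward 0 or 1.

H(A) = H(0.94) = 0.3274 bits
H(B) = H(0.57) = 0.9858 bits

Distribution B (p=0.57) is closer to uniform (p=0.5), so it has higher entropy.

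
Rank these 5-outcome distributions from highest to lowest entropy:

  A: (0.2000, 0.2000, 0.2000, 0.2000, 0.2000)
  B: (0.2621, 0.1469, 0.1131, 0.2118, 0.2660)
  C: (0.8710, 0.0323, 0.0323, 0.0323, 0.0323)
A > B > C

Key insight: Entropy is maximized by uniform distributions and minimized by concentrated distributions.

- Uniform distributions have maximum entropy log₂(5) = 2.3219 bits
- The more "peaked" or concentrated a distribution, the lower its entropy

Entropies:
  H(A) = 2.3219 bits
  H(B) = 2.2510 bits
  H(C) = 0.8127 bits

Ranking: A > B > C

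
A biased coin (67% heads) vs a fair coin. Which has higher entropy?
Fair coin

The fair coin is uniform (p=0.5), maximizing binary entropy at 1 bit. The biased coin has H(0.67) ≈ 0.915 bits — its outcome is more predictable, so its entropy is lower.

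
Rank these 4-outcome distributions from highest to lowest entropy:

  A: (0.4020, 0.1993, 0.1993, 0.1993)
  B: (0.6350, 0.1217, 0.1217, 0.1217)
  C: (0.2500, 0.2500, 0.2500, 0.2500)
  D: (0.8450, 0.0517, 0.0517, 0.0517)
C > A > B > D

Key insight: Entropy is maximized by uniform distributions and minimized by concentrated distributions.

Entropies:
  H(A) = 1.9199 bits
  H(B) = 1.5253 bits
  H(C) = 2.0000 bits
  H(D) = 0.8679 bits

Ranking: C > A > B > D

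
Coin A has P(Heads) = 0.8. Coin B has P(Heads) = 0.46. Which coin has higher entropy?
B

For binary distributions, entropy is maximized at p=0.5 and decreases as p moves toward 0 or 1.

H(A) = H(0.8) = 0.7219 bits
H(B) = H(0.46) = 0.9954 bits

Distribution B (p=0.46) is closer to uniform (p=0.5), so it has higher entropy.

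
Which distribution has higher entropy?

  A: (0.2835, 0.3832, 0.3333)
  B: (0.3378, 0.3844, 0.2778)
A

Both distributions are close to uniform, making this a harder comparison.

H(A) = 1.5742 bits
H(B) = 1.5725 bits

The distribution closer to uniform has higher entropy.
Answer: A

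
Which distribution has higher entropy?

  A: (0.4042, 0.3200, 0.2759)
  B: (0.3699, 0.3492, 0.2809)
B

Both distributions are close to uniform, making this a harder comparison.

H(A) = 1.5668 bits
H(B) = 1.5753 bits

The distribution closer to uniform has higher entropy.
Answer: B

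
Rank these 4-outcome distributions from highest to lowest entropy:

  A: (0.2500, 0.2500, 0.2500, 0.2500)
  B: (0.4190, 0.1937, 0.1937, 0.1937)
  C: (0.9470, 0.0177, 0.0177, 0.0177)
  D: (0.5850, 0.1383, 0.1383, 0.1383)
A > B > D > C

Key insight: Entropy is maximized by uniform distributions and minimized by concentrated distributions.

Entropies:
  H(A) = 2.0000 bits
  H(B) = 1.9018 bits
  H(C) = 0.3830 bits
  H(D) = 1.6368 bits

Ranking: A > B > D > C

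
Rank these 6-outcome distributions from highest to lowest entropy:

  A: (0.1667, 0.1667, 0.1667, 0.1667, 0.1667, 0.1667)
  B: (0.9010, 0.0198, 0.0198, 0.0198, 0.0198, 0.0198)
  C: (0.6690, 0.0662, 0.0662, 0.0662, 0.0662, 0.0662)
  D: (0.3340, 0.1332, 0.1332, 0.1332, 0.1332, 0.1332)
A > D > C > B

Key insight: Entropy is maximized by uniform distributions and minimized by concentrated distributions.

Entropies:
  H(A) = 2.5850 bits
  H(B) = 0.6957 bits
  H(C) = 1.6845 bits
  H(D) = 2.4654 bits

Ranking: A > D > C > B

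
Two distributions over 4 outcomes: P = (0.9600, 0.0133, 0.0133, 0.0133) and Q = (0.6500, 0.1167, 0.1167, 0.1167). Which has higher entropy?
Q

P is highly concentrated on one outcome (96%), making it nearly deterministic. Q spreads its mass more evenly (max 65%). The more spread-out distribution has higher entropy: H(P) ≈ 0.306 bits, H(Q) ≈ 1.489 bits.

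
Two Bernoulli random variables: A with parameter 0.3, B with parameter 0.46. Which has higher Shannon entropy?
B

For binary distributions, entropy is maximized at p=0.5 and decreases as p moves toward 0 or 1.

H(A) = H(0.3) = 0.8813 bits
H(B) = H(0.46) = 0.9954 bits

Distribution B (p=0.46) is closer to uniform (p=0.5), so it has higher entropy.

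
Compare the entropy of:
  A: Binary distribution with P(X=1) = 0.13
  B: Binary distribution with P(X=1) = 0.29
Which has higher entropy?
B

For binary distributions, entropy is maximized at p=0.5 and decreases as p moves toward 0 or 1.

H(A) = H(0.13) = 0.5574 bits
H(B) = H(0.29) = 0.8687 bits

Distribution B (p=0.29) is closer to uniform (p=0.5), so it has higher entropy.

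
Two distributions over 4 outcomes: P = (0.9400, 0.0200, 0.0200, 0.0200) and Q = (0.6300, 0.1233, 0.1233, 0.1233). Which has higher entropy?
Q

P is highly concentrated on one outcome (94%), making it nearly deterministic. Q spreads its mass more evenly (max 63%). The more spread-out distribution has higher entropy: H(P) ≈ 0.423 bits, H(Q) ≈ 1.537 bits.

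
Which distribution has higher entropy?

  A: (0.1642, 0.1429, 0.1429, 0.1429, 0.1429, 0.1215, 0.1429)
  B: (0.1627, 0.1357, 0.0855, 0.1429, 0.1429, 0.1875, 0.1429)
A

Both distributions are close to uniform, making this a harder comparison.

H(A) = 2.8027 bits
H(B) = 2.7766 bits

The distribution closer to uniform has higher entropy.
Answer: A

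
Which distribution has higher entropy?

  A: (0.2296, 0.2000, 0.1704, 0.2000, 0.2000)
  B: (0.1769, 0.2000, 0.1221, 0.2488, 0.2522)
A

Both distributions are close to uniform, making this a harder comparison.

H(A) = 2.3156 bits
H(B) = 2.2774 bits

The distribution closer to uniform has higher entropy.
Answer: A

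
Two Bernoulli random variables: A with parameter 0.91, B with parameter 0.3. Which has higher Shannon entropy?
B

For binary distributions, entropy is maximized at p=0.5 and decreases as p moves toward 0 or 1.

H(A) = H(0.91) = 0.4365 bits
H(B) = H(0.3) = 0.8813 bits

Distribution B (p=0.3) is closer to uniform (p=0.5), so it has higher entropy.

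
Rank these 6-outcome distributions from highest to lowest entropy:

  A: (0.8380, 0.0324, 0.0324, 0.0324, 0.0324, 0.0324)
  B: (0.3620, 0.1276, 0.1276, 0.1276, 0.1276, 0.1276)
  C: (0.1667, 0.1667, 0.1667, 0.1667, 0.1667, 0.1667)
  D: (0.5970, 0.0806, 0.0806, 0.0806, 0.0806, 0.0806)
C > B > D > A

Key insight: Entropy is maximized by uniform distributions and minimized by concentrated distributions.

Entropies:
  H(A) = 1.0152 bits
  H(B) = 2.4257 bits
  H(C) = 2.5850 bits
  H(D) = 1.9084 bits

Ranking: C > B > D > A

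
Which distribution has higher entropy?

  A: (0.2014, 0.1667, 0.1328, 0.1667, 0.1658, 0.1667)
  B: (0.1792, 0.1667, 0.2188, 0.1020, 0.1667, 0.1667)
A

Both distributions are close to uniform, making this a harder comparison.

H(A) = 2.5747 bits
H(B) = 2.5526 bits

The distribution closer to uniform has higher entropy.
Answer: A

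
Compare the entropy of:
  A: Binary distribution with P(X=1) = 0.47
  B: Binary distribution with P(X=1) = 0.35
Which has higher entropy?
A

For binary distributions, entropy is maximized at p=0.5 and decreases as p moves toward 0 or 1.

H(A) = H(0.47) = 0.9974 bits
H(B) = H(0.35) = 0.9341 bits

Distribution A (p=0.47) is closer to uniform (p=0.5), so it has higher entropy.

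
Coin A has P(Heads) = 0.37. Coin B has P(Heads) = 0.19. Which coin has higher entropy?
A

For binary distributions, entropy is maximized at p=0.5 and decreases as p moves toward 0 or 1.

H(A) = H(0.37) = 0.9507 bits
H(B) = H(0.19) = 0.7015 bits

Distribution A (p=0.37) is closer to uniform (p=0.5), so it has higher entropy.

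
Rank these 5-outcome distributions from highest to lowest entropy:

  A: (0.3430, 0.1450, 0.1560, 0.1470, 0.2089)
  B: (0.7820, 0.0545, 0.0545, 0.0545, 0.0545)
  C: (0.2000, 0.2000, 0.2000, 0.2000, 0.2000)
C > A > B

Key insight: Entropy is maximized by uniform distributions and minimized by concentrated distributions.

- Uniform distributions have maximum entropy log₂(5) = 2.3219 bits
- The more "peaked" or concentrated a distribution, the lower its entropy

Entropies:
  H(A) = 2.2302 bits
  H(B) = 1.1925 bits
  H(C) = 2.3219 bits

Ranking: C > A > B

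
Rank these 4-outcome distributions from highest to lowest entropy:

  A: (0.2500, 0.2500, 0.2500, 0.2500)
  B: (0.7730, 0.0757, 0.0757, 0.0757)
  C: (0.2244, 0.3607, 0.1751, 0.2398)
A > C > B

Key insight: Entropy is maximized by uniform distributions and minimized by concentrated distributions.

- Uniform distributions have maximum entropy log₂(4) = 2.0000 bits
- The more "peaked" or concentrated a distribution, the lower its entropy

Entropies:
  H(A) = 2.0000 bits
  H(B) = 1.1325 bits
  H(C) = 1.9486 bits

Ranking: A > C > B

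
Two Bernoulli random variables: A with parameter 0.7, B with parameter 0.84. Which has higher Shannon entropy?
A

For binary distributions, entropy is maximized at p=0.5 and decreases as p moves toward 0 or 1.

H(A) = H(0.7) = 0.8813 bits
H(B) = H(0.84) = 0.6343 bits

Distribution A (p=0.7) is closer to uniform (p=0.5), so it has higher entropy.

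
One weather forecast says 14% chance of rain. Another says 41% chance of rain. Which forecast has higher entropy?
41% forecast

Treat each forecast as a Bernoulli distribution. Binary entropy is maximized at p=0.5 and falls off symmetrically toward 0 or 1. The 41% forecast is closer to 50%, so it is more uncertain. H(14%) ≈ 0.584 bits, H(41%) ≈ 0.977 bits.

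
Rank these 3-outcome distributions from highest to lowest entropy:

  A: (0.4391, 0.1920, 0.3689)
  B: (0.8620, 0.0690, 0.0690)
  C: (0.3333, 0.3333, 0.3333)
C > A > B

Key insight: Entropy is maximized by uniform distributions and minimized by concentrated distributions.

- Uniform distributions have maximum entropy log₂(3) = 1.5850 bits
- The more "peaked" or concentrated a distribution, the lower its entropy

Entropies:
  H(A) = 1.5092 bits
  H(B) = 0.7170 bits
  H(C) = 1.5850 bits

Ranking: C > A > B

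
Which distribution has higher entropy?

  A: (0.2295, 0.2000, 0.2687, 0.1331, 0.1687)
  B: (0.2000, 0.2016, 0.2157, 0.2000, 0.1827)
B

Both distributions are close to uniform, making this a harder comparison.

H(A) = 2.2815 bits
H(B) = 2.3199 bits

The distribution closer to uniform has higher entropy.
Answer: B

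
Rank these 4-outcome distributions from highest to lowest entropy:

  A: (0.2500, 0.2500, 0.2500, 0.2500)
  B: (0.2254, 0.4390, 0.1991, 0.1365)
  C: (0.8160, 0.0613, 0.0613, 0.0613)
A > B > C

Key insight: Entropy is maximized by uniform distributions and minimized by concentrated distributions.

- Uniform distributions have maximum entropy log₂(4) = 2.0000 bits
- The more "peaked" or concentrated a distribution, the lower its entropy

Entropies:
  H(A) = 2.0000 bits
  H(B) = 1.8616 bits
  H(C) = 0.9804 bits

Ranking: A > B > C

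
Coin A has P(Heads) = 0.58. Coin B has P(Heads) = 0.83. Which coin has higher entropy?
A

For binary distributions, entropy is maximized at p=0.5 and decreases as p moves toward 0 or 1.

H(A) = H(0.58) = 0.9815 bits
H(B) = H(0.83) = 0.6577 bits

Distribution A (p=0.58) is closer to uniform (p=0.5), so it has higher entropy.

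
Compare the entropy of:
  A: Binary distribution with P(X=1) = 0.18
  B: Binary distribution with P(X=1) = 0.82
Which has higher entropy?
Equal

For binary distributions, entropy is maximized at p=0.5 and decreases as p moves toward 0 or 1.

H(A) = H(0.18) = 0.6801 bits
H(B) = H(0.82) = 0.6801 bits

Both distributions are equally far from uniform (|0.18-0.5| = |0.82-0.5|), so they have the same entropy.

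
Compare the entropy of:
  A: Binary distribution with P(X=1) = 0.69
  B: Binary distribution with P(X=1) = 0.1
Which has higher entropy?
A

For binary distributions, entropy is maximized at p=0.5 and decreases as p moves toward 0 or 1.

H(A) = H(0.69) = 0.8932 bits
H(B) = H(0.1) = 0.4690 bits

Distribution A (p=0.69) is closer to uniform (p=0.5), so it has higher entropy.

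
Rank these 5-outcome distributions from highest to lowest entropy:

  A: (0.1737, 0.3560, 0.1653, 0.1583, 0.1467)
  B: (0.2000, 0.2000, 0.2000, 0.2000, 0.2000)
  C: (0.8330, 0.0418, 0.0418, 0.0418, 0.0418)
B > A > C

Key insight: Entropy is maximized by uniform distributions and minimized by concentrated distributions.

- Uniform distributions have maximum entropy log₂(5) = 2.3219 bits
- The more "peaked" or concentrated a distribution, the lower its entropy

Entropies:
  H(A) = 2.2256 bits
  H(B) = 2.3219 bits
  H(C) = 0.9848 bits

Ranking: B > A > C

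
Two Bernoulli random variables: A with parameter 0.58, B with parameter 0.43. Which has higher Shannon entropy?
B

For binary distributions, entropy is maximized at p=0.5 and decreases as p moves toward 0 or 1.

H(A) = H(0.58) = 0.9815 bits
H(B) = H(0.43) = 0.9858 bits

Distribution B (p=0.43) is closer to uniform (p=0.5), so it has higher entropy.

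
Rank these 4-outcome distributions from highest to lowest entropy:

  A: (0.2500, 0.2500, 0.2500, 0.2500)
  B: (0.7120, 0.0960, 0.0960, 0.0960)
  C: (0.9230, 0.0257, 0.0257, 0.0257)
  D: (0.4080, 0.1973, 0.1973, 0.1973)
A > D > B > C

Key insight: Entropy is maximized by uniform distributions and minimized by concentrated distributions.

Entropies:
  H(A) = 2.0000 bits
  H(B) = 1.3226 bits
  H(C) = 0.5136 bits
  H(D) = 1.9137 bits

Ranking: A > D > B > C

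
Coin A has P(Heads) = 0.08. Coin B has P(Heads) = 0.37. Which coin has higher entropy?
B

For binary distributions, entropy is maximized at p=0.5 and decreases as p moves toward 0 or 1.

H(A) = H(0.08) = 0.4022 bits
H(B) = H(0.37) = 0.9507 bits

Distribution B (p=0.37) is closer to uniform (p=0.5), so it has higher entropy.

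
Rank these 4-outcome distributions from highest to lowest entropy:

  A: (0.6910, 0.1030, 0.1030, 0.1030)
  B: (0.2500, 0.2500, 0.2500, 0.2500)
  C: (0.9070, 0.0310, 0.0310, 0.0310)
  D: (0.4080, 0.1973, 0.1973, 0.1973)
B > D > A > C

Key insight: Entropy is maximized by uniform distributions and minimized by concentrated distributions.

Entropies:
  H(A) = 1.3818 bits
  H(B) = 2.0000 bits
  H(C) = 0.5938 bits
  H(D) = 1.9137 bits

Ranking: B > D > A > C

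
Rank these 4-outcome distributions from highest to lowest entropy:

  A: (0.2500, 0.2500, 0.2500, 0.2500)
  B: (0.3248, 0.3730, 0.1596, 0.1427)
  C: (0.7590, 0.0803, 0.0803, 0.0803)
A > B > C

Key insight: Entropy is maximized by uniform distributions and minimized by concentrated distributions.

- Uniform distributions have maximum entropy log₂(4) = 2.0000 bits
- The more "peaked" or concentrated a distribution, the lower its entropy

Entropies:
  H(A) = 2.0000 bits
  H(B) = 1.8809 bits
  H(C) = 1.1787 bits

Ranking: A > B > C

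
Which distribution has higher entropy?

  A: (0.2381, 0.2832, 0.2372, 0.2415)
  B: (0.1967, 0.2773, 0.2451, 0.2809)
A

Both distributions are close to uniform, making this a harder comparison.

H(A) = 1.9959 bits
H(B) = 1.9864 bits

The distribution closer to uniform has higher entropy.
Answer: A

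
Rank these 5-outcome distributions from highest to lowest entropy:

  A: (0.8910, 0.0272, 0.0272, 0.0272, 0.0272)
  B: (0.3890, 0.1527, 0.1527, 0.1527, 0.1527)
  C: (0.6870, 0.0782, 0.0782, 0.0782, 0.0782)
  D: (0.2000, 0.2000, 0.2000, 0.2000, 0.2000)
D > B > C > A

Key insight: Entropy is maximized by uniform distributions and minimized by concentrated distributions.

Entropies:
  H(A) = 0.7149 bits
  H(B) = 2.1862 bits
  H(C) = 1.5226 bits
  H(D) = 2.3219 bits

Ranking: D > B > C > A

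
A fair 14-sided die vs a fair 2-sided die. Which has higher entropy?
14-sided die

Both are uniform distributions; for uniform over n outcomes, H = log₂(n). H(14-sided) = log₂(14) = 3.807 bits and H(2-sided) = log₂(2) = 1.000 bits. More outcomes in a uniform distribution means higher entropy.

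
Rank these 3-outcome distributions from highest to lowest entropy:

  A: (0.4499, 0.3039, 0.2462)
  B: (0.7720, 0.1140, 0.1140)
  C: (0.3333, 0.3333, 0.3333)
C > A > B

Key insight: Entropy is maximized by uniform distributions and minimized by concentrated distributions.

- Uniform distributions have maximum entropy log₂(3) = 1.5850 bits
- The more "peaked" or concentrated a distribution, the lower its entropy

Entropies:
  H(A) = 1.5385 bits
  H(B) = 1.0025 bits
  H(C) = 1.5850 bits

Ranking: C > A > B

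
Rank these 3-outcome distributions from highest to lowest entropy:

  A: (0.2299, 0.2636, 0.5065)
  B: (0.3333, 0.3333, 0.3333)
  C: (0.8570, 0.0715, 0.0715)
B > A > C

Key insight: Entropy is maximized by uniform distributions and minimized by concentrated distributions.

- Uniform distributions have maximum entropy log₂(3) = 1.5850 bits
- The more "peaked" or concentrated a distribution, the lower its entropy

Entropies:
  H(A) = 1.4917 bits
  H(B) = 1.5850 bits
  H(C) = 0.7350 bits

Ranking: B > A > C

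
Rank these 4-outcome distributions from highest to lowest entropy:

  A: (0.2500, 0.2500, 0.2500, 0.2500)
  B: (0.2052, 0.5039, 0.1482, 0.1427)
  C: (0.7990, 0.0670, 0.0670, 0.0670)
A > B > C

Key insight: Entropy is maximized by uniform distributions and minimized by concentrated distributions.

- Uniform distributions have maximum entropy log₂(4) = 2.0000 bits
- The more "peaked" or concentrated a distribution, the lower its entropy

Entropies:
  H(A) = 2.0000 bits
  H(B) = 1.7761 bits
  H(C) = 1.0425 bits

Ranking: A > B > C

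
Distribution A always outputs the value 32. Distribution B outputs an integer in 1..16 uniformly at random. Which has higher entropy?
B

A is deterministic, so H(A) = 0. B is uniform over 16 outcomes, so H(B) = log₂(16) = 4.000 bits. Any distribution with genuine randomness has higher entropy than a deterministic one.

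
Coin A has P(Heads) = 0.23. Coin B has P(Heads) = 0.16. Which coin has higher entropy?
A

For binary distributions, entropy is maximized at p=0.5 and decreases as p moves toward 0 or 1.

H(A) = H(0.23) = 0.7780 bits
H(B) = H(0.16) = 0.6343 bits

Distribution A (p=0.23) is closer to uniform (p=0.5), so it has higher entropy.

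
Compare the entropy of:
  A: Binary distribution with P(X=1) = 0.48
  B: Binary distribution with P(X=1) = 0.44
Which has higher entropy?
A

For binary distributions, entropy is maximized at p=0.5 and decreases as p moves toward 0 or 1.

H(A) = H(0.48) = 0.9988 bits
H(B) = H(0.44) = 0.9896 bits

Distribution A (p=0.48) is closer to uniform (p=0.5), so it has higher entropy.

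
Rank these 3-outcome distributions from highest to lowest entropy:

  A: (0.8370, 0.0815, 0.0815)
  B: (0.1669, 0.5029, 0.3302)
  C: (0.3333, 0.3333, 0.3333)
C > B > A

Key insight: Entropy is maximized by uniform distributions and minimized by concentrated distributions.

- Uniform distributions have maximum entropy log₂(3) = 1.5850 bits
- The more "peaked" or concentrated a distribution, the lower its entropy

Entropies:
  H(A) = 0.8044 bits
  H(B) = 1.4576 bits
  H(C) = 1.5850 bits

Ranking: C > B > A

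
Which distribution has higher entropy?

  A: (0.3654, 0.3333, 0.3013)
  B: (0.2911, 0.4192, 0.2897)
A

Both distributions are close to uniform, making this a harder comparison.

H(A) = 1.5805 bits
H(B) = 1.5619 bits

The distribution closer to uniform has higher entropy.
Answer: A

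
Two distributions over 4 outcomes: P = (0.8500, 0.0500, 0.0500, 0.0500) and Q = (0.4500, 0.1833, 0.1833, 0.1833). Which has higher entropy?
Q

P is highly concentrated on one outcome (85%), making it nearly deterministic. Q spreads its mass more evenly (max 45%). The more spread-out distribution has higher entropy: H(P) ≈ 0.848 bits, H(Q) ≈ 1.865 bits.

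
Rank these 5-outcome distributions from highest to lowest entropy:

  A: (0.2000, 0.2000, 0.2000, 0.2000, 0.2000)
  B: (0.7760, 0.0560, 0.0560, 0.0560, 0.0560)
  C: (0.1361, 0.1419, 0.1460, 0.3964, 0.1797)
A > C > B

Key insight: Entropy is maximized by uniform distributions and minimized by concentrated distributions.

- Uniform distributions have maximum entropy log₂(5) = 2.3219 bits
- The more "peaked" or concentrated a distribution, the lower its entropy

Entropies:
  H(A) = 2.3219 bits
  H(B) = 1.2154 bits
  H(C) = 2.1707 bits

Ranking: A > C > B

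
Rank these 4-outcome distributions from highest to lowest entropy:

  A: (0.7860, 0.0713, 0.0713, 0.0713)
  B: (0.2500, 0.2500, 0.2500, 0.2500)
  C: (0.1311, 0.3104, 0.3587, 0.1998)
B > C > A

Key insight: Entropy is maximized by uniform distributions and minimized by concentrated distributions.

- Uniform distributions have maximum entropy log₂(4) = 2.0000 bits
- The more "peaked" or concentrated a distribution, the lower its entropy

Entropies:
  H(A) = 1.0882 bits
  H(B) = 2.0000 bits
  H(C) = 1.9030 bits

Ranking: B > C > A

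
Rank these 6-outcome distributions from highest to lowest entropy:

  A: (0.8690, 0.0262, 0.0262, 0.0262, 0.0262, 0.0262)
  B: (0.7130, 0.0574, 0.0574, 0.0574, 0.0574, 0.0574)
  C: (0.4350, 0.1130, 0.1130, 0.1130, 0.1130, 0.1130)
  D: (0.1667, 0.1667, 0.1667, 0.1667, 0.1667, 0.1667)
D > C > B > A

Key insight: Entropy is maximized by uniform distributions and minimized by concentrated distributions.

Entropies:
  H(A) = 0.8643 bits
  H(B) = 1.5312 bits
  H(C) = 2.2997 bits
  H(D) = 2.5850 bits

Ranking: D > C > B > A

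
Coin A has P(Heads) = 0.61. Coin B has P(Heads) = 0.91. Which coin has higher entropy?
A

For binary distributions, entropy is maximized at p=0.5 and decreases as p moves toward 0 or 1.

H(A) = H(0.61) = 0.9648 bits
H(B) = H(0.91) = 0.4365 bits

Distribution A (p=0.61) is closer to uniform (p=0.5), so it has higher entropy.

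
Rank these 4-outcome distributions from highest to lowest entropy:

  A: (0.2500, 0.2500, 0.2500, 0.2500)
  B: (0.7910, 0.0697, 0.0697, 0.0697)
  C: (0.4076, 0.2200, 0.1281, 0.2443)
A > C > B

Key insight: Entropy is maximized by uniform distributions and minimized by concentrated distributions.

- Uniform distributions have maximum entropy log₂(4) = 2.0000 bits
- The more "peaked" or concentrated a distribution, the lower its entropy

Entropies:
  H(A) = 2.0000 bits
  H(B) = 1.0708 bits
  H(C) = 1.8848 bits

Ranking: A > C > B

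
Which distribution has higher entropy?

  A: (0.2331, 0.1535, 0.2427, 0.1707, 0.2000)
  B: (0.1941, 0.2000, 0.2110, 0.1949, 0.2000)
B

Both distributions are close to uniform, making this a harder comparison.

H(A) = 2.3003 bits
H(B) = 2.3213 bits

The distribution closer to uniform has higher entropy.
Answer: B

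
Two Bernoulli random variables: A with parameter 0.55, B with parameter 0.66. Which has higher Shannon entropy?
A

For binary distributions, entropy is maximized at p=0.5 and decreases as p moves toward 0 or 1.

H(A) = H(0.55) = 0.9928 bits
H(B) = H(0.66) = 0.9248 bits

Distribution A (p=0.55) is closer to uniform (p=0.5), so it has higher entropy.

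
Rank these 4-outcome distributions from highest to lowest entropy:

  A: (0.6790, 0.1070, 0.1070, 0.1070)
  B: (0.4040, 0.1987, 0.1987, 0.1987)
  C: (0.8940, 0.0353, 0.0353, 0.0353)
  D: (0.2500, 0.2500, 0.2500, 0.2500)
D > B > A > C

Key insight: Entropy is maximized by uniform distributions and minimized by concentrated distributions.

Entropies:
  H(A) = 1.4142 bits
  H(B) = 1.9179 bits
  H(C) = 0.6557 bits
  H(D) = 2.0000 bits

Ranking: D > B > A > C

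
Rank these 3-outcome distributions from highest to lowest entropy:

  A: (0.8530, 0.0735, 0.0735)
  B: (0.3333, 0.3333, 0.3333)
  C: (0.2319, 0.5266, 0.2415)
B > C > A

Key insight: Entropy is maximized by uniform distributions and minimized by concentrated distributions.

- Uniform distributions have maximum entropy log₂(3) = 1.5850 bits
- The more "peaked" or concentrated a distribution, the lower its entropy

Entropies:
  H(A) = 0.7493 bits
  H(B) = 1.5850 bits
  H(C) = 1.4712 bits

Ranking: B > C > A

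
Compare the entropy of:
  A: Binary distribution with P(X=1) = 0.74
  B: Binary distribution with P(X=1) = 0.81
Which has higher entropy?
A

For binary distributions, entropy is maximized at p=0.5 and decreases as p moves toward 0 or 1.

H(A) = H(0.74) = 0.8267 bits
H(B) = H(0.81) = 0.7015 bits

Distribution A (p=0.74) is closer to uniform (p=0.5), so it has higher entropy.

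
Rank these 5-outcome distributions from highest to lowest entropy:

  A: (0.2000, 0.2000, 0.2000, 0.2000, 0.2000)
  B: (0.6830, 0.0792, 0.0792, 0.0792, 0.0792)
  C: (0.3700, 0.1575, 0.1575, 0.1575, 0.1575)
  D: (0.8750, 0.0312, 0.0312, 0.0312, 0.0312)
A > C > B > D

Key insight: Entropy is maximized by uniform distributions and minimized by concentrated distributions.

Entropies:
  H(A) = 2.3219 bits
  H(B) = 1.5351 bits
  H(C) = 2.2107 bits
  H(D) = 0.7936 bits

Ranking: A > C > B > D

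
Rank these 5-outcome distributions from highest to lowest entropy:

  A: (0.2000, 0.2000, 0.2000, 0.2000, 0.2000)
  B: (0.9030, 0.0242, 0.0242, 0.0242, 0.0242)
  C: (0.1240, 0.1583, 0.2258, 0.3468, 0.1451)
A > C > B

Key insight: Entropy is maximized by uniform distributions and minimized by concentrated distributions.

- Uniform distributions have maximum entropy log₂(5) = 2.3219 bits
- The more "peaked" or concentrated a distribution, the lower its entropy

Entropies:
  H(A) = 2.3219 bits
  H(B) = 0.6534 bits
  H(C) = 2.2131 bits

Ranking: A > C > B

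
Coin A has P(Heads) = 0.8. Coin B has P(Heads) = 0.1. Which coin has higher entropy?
A

For binary distributions, entropy is maximized at p=0.5 and decreases as p moves toward 0 or 1.

H(A) = H(0.8) = 0.7219 bits
H(B) = H(0.1) = 0.4690 bits

Distribution A (p=0.8) is closer to uniform (p=0.5), so it has higher entropy.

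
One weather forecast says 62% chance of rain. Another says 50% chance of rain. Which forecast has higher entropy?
50% forecast

Treat each forecast as a Bernoulli distribution. Binary entropy is maximized at p=0.5 and falls off symmetrically toward 0 or 1. The 50% forecast is closer to 50%, so it is more uncertain. H(62%) ≈ 0.958 bits, H(50%) ≈ 1.000 bits.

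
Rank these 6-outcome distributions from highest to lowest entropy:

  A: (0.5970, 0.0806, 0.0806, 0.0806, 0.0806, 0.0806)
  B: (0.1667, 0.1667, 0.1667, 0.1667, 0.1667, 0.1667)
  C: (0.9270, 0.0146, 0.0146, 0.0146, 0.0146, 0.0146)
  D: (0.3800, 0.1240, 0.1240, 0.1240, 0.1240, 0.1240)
B > D > A > C

Key insight: Entropy is maximized by uniform distributions and minimized by concentrated distributions.

Entropies:
  H(A) = 1.9084 bits
  H(B) = 2.5850 bits
  H(C) = 0.5465 bits
  H(D) = 2.3976 bits

Ranking: B > D > A > C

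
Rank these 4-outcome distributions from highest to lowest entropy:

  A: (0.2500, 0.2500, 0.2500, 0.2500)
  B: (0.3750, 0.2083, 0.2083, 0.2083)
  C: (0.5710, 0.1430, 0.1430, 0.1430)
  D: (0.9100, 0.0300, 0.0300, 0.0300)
A > B > C > D

Key insight: Entropy is maximized by uniform distributions and minimized by concentrated distributions.

Entropies:
  H(A) = 2.0000 bits
  H(B) = 1.9450 bits
  H(C) = 1.6654 bits
  H(D) = 0.5791 bits

Ranking: A > B > C > D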